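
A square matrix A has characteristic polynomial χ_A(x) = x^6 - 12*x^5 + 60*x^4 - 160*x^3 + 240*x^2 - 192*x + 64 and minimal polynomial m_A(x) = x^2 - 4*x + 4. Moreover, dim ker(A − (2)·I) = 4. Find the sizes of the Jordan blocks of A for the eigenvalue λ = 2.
Block sizes for λ = 2: [2, 2, 1, 1]

Step 1 — from the characteristic polynomial, algebraic multiplicity of λ = 2 is 6. From dim ker(A − (2)·I) = 4, there are exactly 4 Jordan blocks for λ = 2.
Step 2 — from the minimal polynomial, the factor (x − 2)^2 tells us the largest block for λ = 2 has size 2.
Step 3 — with total size 6, 4 blocks, and largest block 2, the block sizes (in nonincreasing order) are [2, 2, 1, 1].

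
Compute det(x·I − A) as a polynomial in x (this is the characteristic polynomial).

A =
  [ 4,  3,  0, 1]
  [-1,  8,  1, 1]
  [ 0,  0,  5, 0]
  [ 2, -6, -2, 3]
x^4 - 20*x^3 + 150*x^2 - 500*x + 625

Expanding det(x·I − A) (e.g. by cofactor expansion or by noting that A is similar to its Jordan form J, which has the same characteristic polynomial as A) gives
  χ_A(x) = x^4 - 20*x^3 + 150*x^2 - 500*x + 625
which factors as (x - 5)^4. The eigenvalues (with algebraic multiplicities) are λ = 5 with multiplicity 4.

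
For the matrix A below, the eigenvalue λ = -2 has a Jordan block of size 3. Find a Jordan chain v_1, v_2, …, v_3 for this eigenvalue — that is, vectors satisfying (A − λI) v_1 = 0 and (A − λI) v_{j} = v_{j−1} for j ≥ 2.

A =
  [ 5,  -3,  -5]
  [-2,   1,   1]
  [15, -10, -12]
A Jordan chain for λ = -2 of length 3:
v_1 = (-20, -5, -25)ᵀ
v_2 = (7, -2, 15)ᵀ
v_3 = (1, 0, 0)ᵀ

Let N = A − (-2)·I. We want v_3 with N^3 v_3 = 0 but N^2 v_3 ≠ 0; then v_{j-1} := N · v_j for j = 3, …, 2.

Pick v_3 = (1, 0, 0)ᵀ.
Then v_2 = N · v_3 = (7, -2, 15)ᵀ.
Then v_1 = N · v_2 = (-20, -5, -25)ᵀ.

Sanity check: (A − (-2)·I) v_1 = (0, 0, 0)ᵀ = 0. ✓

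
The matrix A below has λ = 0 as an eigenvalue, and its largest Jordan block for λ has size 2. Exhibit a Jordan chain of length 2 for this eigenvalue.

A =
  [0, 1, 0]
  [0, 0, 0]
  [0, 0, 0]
A Jordan chain for λ = 0 of length 2:
v_1 = (1, 0, 0)ᵀ
v_2 = (0, 1, 0)ᵀ

Let N = A − (0)·I. We want v_2 with N^2 v_2 = 0 but N^1 v_2 ≠ 0; then v_{j-1} := N · v_j for j = 2, …, 2.

Pick v_2 = (0, 1, 0)ᵀ.
Then v_1 = N · v_2 = (1, 0, 0)ᵀ.

Sanity check: (A − (0)·I) v_1 = (0, 0, 0)ᵀ = 0. ✓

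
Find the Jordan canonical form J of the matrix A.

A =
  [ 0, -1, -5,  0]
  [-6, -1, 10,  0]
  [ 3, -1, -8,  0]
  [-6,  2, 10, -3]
J_2(-3) ⊕ J_1(-3) ⊕ J_1(-3)

The characteristic polynomial is
  det(x·I − A) = x^4 + 12*x^3 + 54*x^2 + 108*x + 81 = (x + 3)^4

Eigenvalues and multiplicities (the geometric multiplicity of λ is n − rank(A − λI), which equals the number of Jordan blocks for λ):
  λ = -3: algebraic multiplicity = 4, geometric multiplicity = 3

Determining the block sizes for each eigenvalue:
  λ = -3: 3 blocks summing to 4 forces exactly one block of size 2 and the rest size 1 → block sizes [2, 1, 1]

Assembling the blocks gives a Jordan form
J =
  [-3,  1,  0,  0]
  [ 0, -3,  0,  0]
  [ 0,  0, -3,  0]
  [ 0,  0,  0, -3]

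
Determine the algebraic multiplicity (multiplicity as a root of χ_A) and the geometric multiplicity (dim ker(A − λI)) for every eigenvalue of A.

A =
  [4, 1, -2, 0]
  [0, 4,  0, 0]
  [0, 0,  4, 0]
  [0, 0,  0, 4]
λ = 4: alg = 4, geom = 3

Step 1 — factor the characteristic polynomial to read off the algebraic multiplicities:
  χ_A(x) = (x - 4)^4

Step 2 — compute geometric multiplicities via the rank-nullity identity g(λ) = n − rank(A − λI):
  rank(A − (4)·I) = 1, so dim ker(A − (4)·I) = n − 1 = 3

Summary:
  λ = 4: algebraic multiplicity = 4, geometric multiplicity = 3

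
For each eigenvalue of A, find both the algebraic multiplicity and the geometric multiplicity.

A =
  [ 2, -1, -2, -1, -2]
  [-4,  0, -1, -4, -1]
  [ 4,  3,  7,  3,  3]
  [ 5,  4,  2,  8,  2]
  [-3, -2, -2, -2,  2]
λ = 3: alg = 1, geom = 1; λ = 4: alg = 4, geom = 2

Step 1 — factor the characteristic polynomial to read off the algebraic multiplicities:
  χ_A(x) = (x - 4)^4*(x - 3)

Step 2 — compute geometric multiplicities via the rank-nullity identity g(λ) = n − rank(A − λI):
  rank(A − (3)·I) = 4, so dim ker(A − (3)·I) = n − 4 = 1
  rank(A − (4)·I) = 3, so dim ker(A − (4)·I) = n − 3 = 2

Summary:
  λ = 3: algebraic multiplicity = 1, geometric multiplicity = 1
  λ = 4: algebraic multiplicity = 4, geometric multiplicity = 2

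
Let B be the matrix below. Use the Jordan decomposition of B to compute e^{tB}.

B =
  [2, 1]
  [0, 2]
e^{tB} =
  [exp(2*t), t*exp(2*t)]
  [0, exp(2*t)]

Strategy: write B = P · J · P⁻¹ where J is a Jordan canonical form, so e^{tB} = P · e^{tJ} · P⁻¹, and e^{tJ} can be computed block-by-block.

B has Jordan form
J =
  [2, 1]
  [0, 2]
(up to reordering of blocks).

Per-block formulas:
  For a 2×2 Jordan block J_2(2): exp(t · J_2(2)) = e^(2t)·(I + t·N), where N is the 2×2 nilpotent shift.

After assembling e^{tJ} and conjugating by P, we get:

e^{tB} =
  [exp(2*t), t*exp(2*t)]
  [0, exp(2*t)]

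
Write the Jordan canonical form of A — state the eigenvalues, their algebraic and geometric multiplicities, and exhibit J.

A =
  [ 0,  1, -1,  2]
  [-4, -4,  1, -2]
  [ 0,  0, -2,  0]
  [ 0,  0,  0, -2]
J_3(-2) ⊕ J_1(-2)

The characteristic polynomial is
  det(x·I − A) = x^4 + 8*x^3 + 24*x^2 + 32*x + 16 = (x + 2)^4

Eigenvalues and multiplicities (the geometric multiplicity of λ is n − rank(A − λI), which equals the number of Jordan blocks for λ):
  λ = -2: algebraic multiplicity = 4, geometric multiplicity = 2

Determining the block sizes for each eigenvalue:
  λ = -2: with am = 4 and gm = 2, the partition is not yet determined (e.g. several partitions of 4 into 2 parts exist). Let N = A − (-2)·I. Computing rank(N^1) = 2, rank(N^2) = 1, rank(N^3) = 0; the number of blocks of size ≥ j is rank(N^{j−1}) − rank(N^j), giving [2, 1, 1]. So we have 1 block(s) of size 3, 1 block(s) of size 1 → block sizes [3, 1]

Assembling the blocks gives a Jordan form
J =
  [-2,  1,  0,  0]
  [ 0, -2,  1,  0]
  [ 0,  0, -2,  0]
  [ 0,  0,  0, -2]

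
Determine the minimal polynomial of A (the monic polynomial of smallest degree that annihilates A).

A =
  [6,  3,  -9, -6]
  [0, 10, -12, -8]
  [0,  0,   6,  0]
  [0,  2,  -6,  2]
x^2 - 12*x + 36

The characteristic polynomial is χ_A(x) = (x - 6)^4, so the eigenvalues are known. The minimal polynomial is
  m_A(x) = Π_λ (x − λ)^{k_λ}
where k_λ is the size of the *largest* Jordan block for λ (equivalently, the smallest k with (A − λI)^k v = 0 for every generalised eigenvector v of λ).

  λ = 6: largest Jordan block has size 2, contributing (x − 6)^2

So m_A(x) = (x - 6)^2 = x^2 - 12*x + 36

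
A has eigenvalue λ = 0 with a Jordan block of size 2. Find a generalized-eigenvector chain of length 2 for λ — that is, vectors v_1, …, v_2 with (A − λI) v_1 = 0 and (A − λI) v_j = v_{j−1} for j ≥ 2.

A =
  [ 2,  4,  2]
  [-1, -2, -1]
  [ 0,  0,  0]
A Jordan chain for λ = 0 of length 2:
v_1 = (2, -1, 0)ᵀ
v_2 = (1, 0, 0)ᵀ

Let N = A − (0)·I. We want v_2 with N^2 v_2 = 0 but N^1 v_2 ≠ 0; then v_{j-1} := N · v_j for j = 2, …, 2.

Pick v_2 = (1, 0, 0)ᵀ.
Then v_1 = N · v_2 = (2, -1, 0)ᵀ.

Sanity check: (A − (0)·I) v_1 = (0, 0, 0)ᵀ = 0. ✓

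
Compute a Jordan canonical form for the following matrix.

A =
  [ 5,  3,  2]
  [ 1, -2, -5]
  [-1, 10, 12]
J_3(5)

The characteristic polynomial is
  det(x·I − A) = x^3 - 15*x^2 + 75*x - 125 = (x - 5)^3

Eigenvalues and multiplicities (the geometric multiplicity of λ is n − rank(A − λI), which equals the number of Jordan blocks for λ):
  λ = 5: algebraic multiplicity = 3, geometric multiplicity = 1

Determining the block sizes for each eigenvalue:
  λ = 5: one block (gm = 1), so the single block has size am = 3 → block sizes [3]

Assembling the blocks gives a Jordan form
J =
  [5, 1, 0]
  [0, 5, 1]
  [0, 0, 5]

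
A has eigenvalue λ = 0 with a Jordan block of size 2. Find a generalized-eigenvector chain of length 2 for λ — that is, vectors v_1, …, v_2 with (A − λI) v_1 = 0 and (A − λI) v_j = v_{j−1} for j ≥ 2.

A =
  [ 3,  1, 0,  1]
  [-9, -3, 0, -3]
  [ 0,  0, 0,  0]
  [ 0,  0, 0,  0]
A Jordan chain for λ = 0 of length 2:
v_1 = (3, -9, 0, 0)ᵀ
v_2 = (1, 0, 0, 0)ᵀ

Let N = A − (0)·I. We want v_2 with N^2 v_2 = 0 but N^1 v_2 ≠ 0; then v_{j-1} := N · v_j for j = 2, …, 2.

Pick v_2 = (1, 0, 0, 0)ᵀ.
Then v_1 = N · v_2 = (3, -9, 0, 0)ᵀ.

Sanity check: (A − (0)·I) v_1 = (0, 0, 0, 0)ᵀ = 0. ✓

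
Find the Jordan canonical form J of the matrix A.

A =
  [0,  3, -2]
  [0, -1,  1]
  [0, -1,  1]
J_3(0)

The characteristic polynomial is
  det(x·I − A) = x^3

Eigenvalues and multiplicities (the geometric multiplicity of λ is n − rank(A − λI), which equals the number of Jordan blocks for λ):
  λ = 0: algebraic multiplicity = 3, geometric multiplicity = 1

Determining the block sizes for each eigenvalue:
  λ = 0: one block (gm = 1), so the single block has size am = 3 → block sizes [3]

Assembling the blocks gives a Jordan form
J =
  [0, 1, 0]
  [0, 0, 1]
  [0, 0, 0]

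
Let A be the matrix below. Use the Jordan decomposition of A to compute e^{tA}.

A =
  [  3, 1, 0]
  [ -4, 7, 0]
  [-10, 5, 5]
e^{tA} =
  [-2*t*exp(5*t) + exp(5*t), t*exp(5*t), 0]
  [-4*t*exp(5*t), 2*t*exp(5*t) + exp(5*t), 0]
  [-10*t*exp(5*t), 5*t*exp(5*t), exp(5*t)]

Strategy: write A = P · J · P⁻¹ where J is a Jordan canonical form, so e^{tA} = P · e^{tJ} · P⁻¹, and e^{tJ} can be computed block-by-block.

A has Jordan form
J =
  [5, 1, 0]
  [0, 5, 0]
  [0, 0, 5]
(up to reordering of blocks).

Per-block formulas:
  For a 2×2 Jordan block J_2(5): exp(t · J_2(5)) = e^(5t)·(I + t·N), where N is the 2×2 nilpotent shift.
  For a 1×1 block at λ = 5: exp(t · [5]) = [e^(5t)].

After assembling e^{tJ} and conjugating by P, we get:

e^{tA} =
  [-2*t*exp(5*t) + exp(5*t), t*exp(5*t), 0]
  [-4*t*exp(5*t), 2*t*exp(5*t) + exp(5*t), 0]
  [-10*t*exp(5*t), 5*t*exp(5*t), exp(5*t)]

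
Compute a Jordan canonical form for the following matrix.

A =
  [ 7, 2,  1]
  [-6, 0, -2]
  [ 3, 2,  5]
J_2(4) ⊕ J_1(4)

The characteristic polynomial is
  det(x·I − A) = x^3 - 12*x^2 + 48*x - 64 = (x - 4)^3

Eigenvalues and multiplicities (the geometric multiplicity of λ is n − rank(A − λI), which equals the number of Jordan blocks for λ):
  λ = 4: algebraic multiplicity = 3, geometric multiplicity = 2

Determining the block sizes for each eigenvalue:
  λ = 4: 2 blocks summing to 3 forces exactly one block of size 2 and the rest size 1 → block sizes [2, 1]

Assembling the blocks gives a Jordan form
J =
  [4, 1, 0]
  [0, 4, 0]
  [0, 0, 4]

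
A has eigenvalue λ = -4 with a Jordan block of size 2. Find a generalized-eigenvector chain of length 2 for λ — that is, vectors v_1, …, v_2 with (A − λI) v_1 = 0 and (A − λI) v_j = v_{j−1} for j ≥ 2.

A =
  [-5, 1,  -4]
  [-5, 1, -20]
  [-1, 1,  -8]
A Jordan chain for λ = -4 of length 2:
v_1 = (-1, -5, -1)ᵀ
v_2 = (1, 0, 0)ᵀ

Let N = A − (-4)·I. We want v_2 with N^2 v_2 = 0 but N^1 v_2 ≠ 0; then v_{j-1} := N · v_j for j = 2, …, 2.

Pick v_2 = (1, 0, 0)ᵀ.
Then v_1 = N · v_2 = (-1, -5, -1)ᵀ.

Sanity check: (A − (-4)·I) v_1 = (0, 0, 0)ᵀ = 0. ✓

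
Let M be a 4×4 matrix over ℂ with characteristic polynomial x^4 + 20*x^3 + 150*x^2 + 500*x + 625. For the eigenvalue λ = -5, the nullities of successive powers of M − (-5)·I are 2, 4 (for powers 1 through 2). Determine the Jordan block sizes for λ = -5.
Block sizes for λ = -5: [2, 2]

From the dimensions of kernels of powers, the number of Jordan blocks of size at least j is d_j − d_{j−1} where d_j = dim ker(N^j) (with d_0 = 0). Computing the differences gives [2, 2].
The number of blocks of size exactly k is (#blocks of size ≥ k) − (#blocks of size ≥ k + 1), so the partition is: 2 block(s) of size 2.
In nonincreasing order the block sizes are [2, 2].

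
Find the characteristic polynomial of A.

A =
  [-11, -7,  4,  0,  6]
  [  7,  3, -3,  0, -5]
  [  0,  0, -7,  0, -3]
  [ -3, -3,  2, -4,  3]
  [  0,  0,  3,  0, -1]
x^5 + 20*x^4 + 160*x^3 + 640*x^2 + 1280*x + 1024

Expanding det(x·I − A) (e.g. by cofactor expansion or by noting that A is similar to its Jordan form J, which has the same characteristic polynomial as A) gives
  χ_A(x) = x^5 + 20*x^4 + 160*x^3 + 640*x^2 + 1280*x + 1024
which factors as (x + 4)^5. The eigenvalues (with algebraic multiplicities) are λ = -4 with multiplicity 5.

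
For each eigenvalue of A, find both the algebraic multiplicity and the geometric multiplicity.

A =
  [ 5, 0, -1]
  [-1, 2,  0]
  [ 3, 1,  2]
λ = 3: alg = 3, geom = 1

Step 1 — factor the characteristic polynomial to read off the algebraic multiplicities:
  χ_A(x) = (x - 3)^3

Step 2 — compute geometric multiplicities via the rank-nullity identity g(λ) = n − rank(A − λI):
  rank(A − (3)·I) = 2, so dim ker(A − (3)·I) = n − 2 = 1

Summary:
  λ = 3: algebraic multiplicity = 3, geometric multiplicity = 1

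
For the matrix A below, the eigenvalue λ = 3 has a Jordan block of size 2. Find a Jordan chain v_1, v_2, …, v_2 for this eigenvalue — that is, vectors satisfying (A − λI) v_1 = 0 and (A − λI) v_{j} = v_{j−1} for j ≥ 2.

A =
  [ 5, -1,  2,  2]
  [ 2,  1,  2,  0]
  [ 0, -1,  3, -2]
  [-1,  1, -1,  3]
A Jordan chain for λ = 3 of length 2:
v_1 = (2, 2, 0, -1)ᵀ
v_2 = (1, 0, 0, 0)ᵀ

Let N = A − (3)·I. We want v_2 with N^2 v_2 = 0 but N^1 v_2 ≠ 0; then v_{j-1} := N · v_j for j = 2, …, 2.

Pick v_2 = (1, 0, 0, 0)ᵀ.
Then v_1 = N · v_2 = (2, 2, 0, -1)ᵀ.

Sanity check: (A − (3)·I) v_1 = (0, 0, 0, 0)ᵀ = 0. ✓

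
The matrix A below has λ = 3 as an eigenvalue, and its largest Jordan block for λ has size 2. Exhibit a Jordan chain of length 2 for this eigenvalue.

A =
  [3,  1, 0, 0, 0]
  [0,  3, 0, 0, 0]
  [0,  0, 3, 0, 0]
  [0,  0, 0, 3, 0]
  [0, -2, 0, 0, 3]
A Jordan chain for λ = 3 of length 2:
v_1 = (1, 0, 0, 0, -2)ᵀ
v_2 = (0, 1, 0, 0, 0)ᵀ

Let N = A − (3)·I. We want v_2 with N^2 v_2 = 0 but N^1 v_2 ≠ 0; then v_{j-1} := N · v_j for j = 2, …, 2.

Pick v_2 = (0, 1, 0, 0, 0)ᵀ.
Then v_1 = N · v_2 = (1, 0, 0, 0, -2)ᵀ.

Sanity check: (A − (3)·I) v_1 = (0, 0, 0, 0, 0)ᵀ = 0. ✓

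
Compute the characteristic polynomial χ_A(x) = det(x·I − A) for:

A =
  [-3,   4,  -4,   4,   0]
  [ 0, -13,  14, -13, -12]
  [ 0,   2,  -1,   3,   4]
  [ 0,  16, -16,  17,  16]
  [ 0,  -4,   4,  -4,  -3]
x^5 + 3*x^4 - 6*x^3 - 10*x^2 + 21*x - 9

Expanding det(x·I − A) (e.g. by cofactor expansion or by noting that A is similar to its Jordan form J, which has the same characteristic polynomial as A) gives
  χ_A(x) = x^5 + 3*x^4 - 6*x^3 - 10*x^2 + 21*x - 9
which factors as (x - 1)^3*(x + 3)^2. The eigenvalues (with algebraic multiplicities) are λ = -3 with multiplicity 2, λ = 1 with multiplicity 3.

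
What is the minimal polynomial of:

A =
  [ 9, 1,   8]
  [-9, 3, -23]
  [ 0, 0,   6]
x^3 - 18*x^2 + 108*x - 216

The characteristic polynomial is χ_A(x) = (x - 6)^3, so the eigenvalues are known. The minimal polynomial is
  m_A(x) = Π_λ (x − λ)^{k_λ}
where k_λ is the size of the *largest* Jordan block for λ (equivalently, the smallest k with (A − λI)^k v = 0 for every generalised eigenvector v of λ).

  λ = 6: largest Jordan block has size 3, contributing (x − 6)^3

So m_A(x) = (x - 6)^3 = x^3 - 18*x^2 + 108*x - 216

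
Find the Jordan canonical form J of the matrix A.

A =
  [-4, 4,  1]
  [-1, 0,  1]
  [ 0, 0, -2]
J_3(-2)

The characteristic polynomial is
  det(x·I − A) = x^3 + 6*x^2 + 12*x + 8 = (x + 2)^3

Eigenvalues and multiplicities (the geometric multiplicity of λ is n − rank(A − λI), which equals the number of Jordan blocks for λ):
  λ = -2: algebraic multiplicity = 3, geometric multiplicity = 1

Determining the block sizes for each eigenvalue:
  λ = -2: one block (gm = 1), so the single block has size am = 3 → block sizes [3]

Assembling the blocks gives a Jordan form
J =
  [-2,  1,  0]
  [ 0, -2,  1]
  [ 0,  0, -2]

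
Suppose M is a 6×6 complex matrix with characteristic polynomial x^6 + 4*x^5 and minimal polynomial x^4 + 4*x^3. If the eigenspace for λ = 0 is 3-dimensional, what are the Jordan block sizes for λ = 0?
Block sizes for λ = 0: [3, 1, 1]

Step 1 — from the characteristic polynomial, algebraic multiplicity of λ = 0 is 5. From dim ker(M − (0)·I) = 3, there are exactly 3 Jordan blocks for λ = 0.
Step 2 — from the minimal polynomial, the factor (x − 0)^3 tells us the largest block for λ = 0 has size 3.
Step 3 — with total size 5, 3 blocks, and largest block 3, the block sizes (in nonincreasing order) are [3, 1, 1].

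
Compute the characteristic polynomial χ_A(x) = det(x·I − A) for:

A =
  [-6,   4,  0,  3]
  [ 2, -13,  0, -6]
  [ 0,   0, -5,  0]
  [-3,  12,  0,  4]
x^4 + 20*x^3 + 150*x^2 + 500*x + 625

Expanding det(x·I − A) (e.g. by cofactor expansion or by noting that A is similar to its Jordan form J, which has the same characteristic polynomial as A) gives
  χ_A(x) = x^4 + 20*x^3 + 150*x^2 + 500*x + 625
which factors as (x + 5)^4. The eigenvalues (with algebraic multiplicities) are λ = -5 with multiplicity 4.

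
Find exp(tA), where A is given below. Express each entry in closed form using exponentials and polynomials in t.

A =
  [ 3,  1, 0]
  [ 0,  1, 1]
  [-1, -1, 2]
e^{tA} =
  [t^2*exp(2*t)/2 + t*exp(2*t) + exp(2*t), t*exp(2*t), t^2*exp(2*t)/2]
  [-t^2*exp(2*t)/2, -t*exp(2*t) + exp(2*t), -t^2*exp(2*t)/2 + t*exp(2*t)]
  [-t^2*exp(2*t)/2 - t*exp(2*t), -t*exp(2*t), -t^2*exp(2*t)/2 + exp(2*t)]

Strategy: write A = P · J · P⁻¹ where J is a Jordan canonical form, so e^{tA} = P · e^{tJ} · P⁻¹, and e^{tJ} can be computed block-by-block.

A has Jordan form
J =
  [2, 1, 0]
  [0, 2, 1]
  [0, 0, 2]
(up to reordering of blocks).

Per-block formulas:
  For a 3×3 Jordan block J_3(2): exp(t · J_3(2)) = e^(2t)·(I + t·N + (t^2/2)·N^2), where N is the 3×3 nilpotent shift.

After assembling e^{tJ} and conjugating by P, we get:

e^{tA} =
  [t^2*exp(2*t)/2 + t*exp(2*t) + exp(2*t), t*exp(2*t), t^2*exp(2*t)/2]
  [-t^2*exp(2*t)/2, -t*exp(2*t) + exp(2*t), -t^2*exp(2*t)/2 + t*exp(2*t)]
  [-t^2*exp(2*t)/2 - t*exp(2*t), -t*exp(2*t), -t^2*exp(2*t)/2 + exp(2*t)]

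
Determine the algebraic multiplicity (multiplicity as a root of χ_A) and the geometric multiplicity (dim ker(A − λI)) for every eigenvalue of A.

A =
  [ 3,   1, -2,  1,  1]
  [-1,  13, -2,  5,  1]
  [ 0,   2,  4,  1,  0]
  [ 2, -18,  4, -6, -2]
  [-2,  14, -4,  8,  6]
λ = 4: alg = 5, geom = 3

Step 1 — factor the characteristic polynomial to read off the algebraic multiplicities:
  χ_A(x) = (x - 4)^5

Step 2 — compute geometric multiplicities via the rank-nullity identity g(λ) = n − rank(A − λI):
  rank(A − (4)·I) = 2, so dim ker(A − (4)·I) = n − 2 = 3

Summary:
  λ = 4: algebraic multiplicity = 5, geometric multiplicity = 3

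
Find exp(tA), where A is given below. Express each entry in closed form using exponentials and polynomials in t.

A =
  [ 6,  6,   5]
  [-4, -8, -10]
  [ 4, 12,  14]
e^{tA} =
  [2*t*exp(4*t) + exp(4*t), 6*t*exp(4*t), 5*t*exp(4*t)]
  [-4*t*exp(4*t), -12*t*exp(4*t) + exp(4*t), -10*t*exp(4*t)]
  [4*t*exp(4*t), 12*t*exp(4*t), 10*t*exp(4*t) + exp(4*t)]

Strategy: write A = P · J · P⁻¹ where J is a Jordan canonical form, so e^{tA} = P · e^{tJ} · P⁻¹, and e^{tJ} can be computed block-by-block.

A has Jordan form
J =
  [4, 1, 0]
  [0, 4, 0]
  [0, 0, 4]
(up to reordering of blocks).

Per-block formulas:
  For a 2×2 Jordan block J_2(4): exp(t · J_2(4)) = e^(4t)·(I + t·N), where N is the 2×2 nilpotent shift.
  For a 1×1 block at λ = 4: exp(t · [4]) = [e^(4t)].

After assembling e^{tJ} and conjugating by P, we get:

e^{tA} =
  [2*t*exp(4*t) + exp(4*t), 6*t*exp(4*t), 5*t*exp(4*t)]
  [-4*t*exp(4*t), -12*t*exp(4*t) + exp(4*t), -10*t*exp(4*t)]
  [4*t*exp(4*t), 12*t*exp(4*t), 10*t*exp(4*t) + exp(4*t)]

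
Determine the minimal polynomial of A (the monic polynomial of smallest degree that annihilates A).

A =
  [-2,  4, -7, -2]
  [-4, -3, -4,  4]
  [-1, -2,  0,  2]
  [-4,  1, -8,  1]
x^2 + 2*x + 1

The characteristic polynomial is χ_A(x) = (x + 1)^4, so the eigenvalues are known. The minimal polynomial is
  m_A(x) = Π_λ (x − λ)^{k_λ}
where k_λ is the size of the *largest* Jordan block for λ (equivalently, the smallest k with (A − λI)^k v = 0 for every generalised eigenvector v of λ).

  λ = -1: largest Jordan block has size 2, contributing (x + 1)^2

So m_A(x) = (x + 1)^2 = x^2 + 2*x + 1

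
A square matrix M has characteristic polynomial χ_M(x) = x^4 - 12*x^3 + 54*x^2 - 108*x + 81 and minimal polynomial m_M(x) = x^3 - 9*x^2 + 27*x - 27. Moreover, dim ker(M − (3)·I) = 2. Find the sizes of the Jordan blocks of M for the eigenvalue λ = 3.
Block sizes for λ = 3: [3, 1]

Step 1 — from the characteristic polynomial, algebraic multiplicity of λ = 3 is 4. From dim ker(M − (3)·I) = 2, there are exactly 2 Jordan blocks for λ = 3.
Step 2 — from the minimal polynomial, the factor (x − 3)^3 tells us the largest block for λ = 3 has size 3.
Step 3 — with total size 4, 2 blocks, and largest block 3, the block sizes (in nonincreasing order) are [3, 1].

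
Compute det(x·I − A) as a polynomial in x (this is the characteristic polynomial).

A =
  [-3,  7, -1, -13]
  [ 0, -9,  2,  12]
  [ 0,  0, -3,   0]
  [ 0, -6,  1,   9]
x^4 + 6*x^3 - 54*x - 81

Expanding det(x·I − A) (e.g. by cofactor expansion or by noting that A is similar to its Jordan form J, which has the same characteristic polynomial as A) gives
  χ_A(x) = x^4 + 6*x^3 - 54*x - 81
which factors as (x - 3)*(x + 3)^3. The eigenvalues (with algebraic multiplicities) are λ = -3 with multiplicity 3, λ = 3 with multiplicity 1.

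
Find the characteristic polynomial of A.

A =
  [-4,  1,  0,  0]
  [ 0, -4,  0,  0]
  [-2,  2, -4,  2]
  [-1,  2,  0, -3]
x^4 + 15*x^3 + 84*x^2 + 208*x + 192

Expanding det(x·I − A) (e.g. by cofactor expansion or by noting that A is similar to its Jordan form J, which has the same characteristic polynomial as A) gives
  χ_A(x) = x^4 + 15*x^3 + 84*x^2 + 208*x + 192
which factors as (x + 3)*(x + 4)^3. The eigenvalues (with algebraic multiplicities) are λ = -4 with multiplicity 3, λ = -3 with multiplicity 1.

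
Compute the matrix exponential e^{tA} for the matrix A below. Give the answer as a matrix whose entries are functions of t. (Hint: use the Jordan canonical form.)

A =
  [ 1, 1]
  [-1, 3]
e^{tA} =
  [-t*exp(2*t) + exp(2*t), t*exp(2*t)]
  [-t*exp(2*t), t*exp(2*t) + exp(2*t)]

Strategy: write A = P · J · P⁻¹ where J is a Jordan canonical form, so e^{tA} = P · e^{tJ} · P⁻¹, and e^{tJ} can be computed block-by-block.

A has Jordan form
J =
  [2, 1]
  [0, 2]
(up to reordering of blocks).

Per-block formulas:
  For a 2×2 Jordan block J_2(2): exp(t · J_2(2)) = e^(2t)·(I + t·N), where N is the 2×2 nilpotent shift.

After assembling e^{tJ} and conjugating by P, we get:

e^{tA} =
  [-t*exp(2*t) + exp(2*t), t*exp(2*t)]
  [-t*exp(2*t), t*exp(2*t) + exp(2*t)]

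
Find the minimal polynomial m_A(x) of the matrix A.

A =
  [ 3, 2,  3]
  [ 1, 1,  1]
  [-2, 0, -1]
x^3 - 3*x^2 + 3*x - 1

The characteristic polynomial is χ_A(x) = (x - 1)^3, so the eigenvalues are known. The minimal polynomial is
  m_A(x) = Π_λ (x − λ)^{k_λ}
where k_λ is the size of the *largest* Jordan block for λ (equivalently, the smallest k with (A − λI)^k v = 0 for every generalised eigenvector v of λ).

  λ = 1: largest Jordan block has size 3, contributing (x − 1)^3

So m_A(x) = (x - 1)^3 = x^3 - 3*x^2 + 3*x - 1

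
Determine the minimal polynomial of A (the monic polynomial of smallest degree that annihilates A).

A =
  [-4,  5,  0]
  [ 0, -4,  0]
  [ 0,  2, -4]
x^2 + 8*x + 16

The characteristic polynomial is χ_A(x) = (x + 4)^3, so the eigenvalues are known. The minimal polynomial is
  m_A(x) = Π_λ (x − λ)^{k_λ}
where k_λ is the size of the *largest* Jordan block for λ (equivalently, the smallest k with (A − λI)^k v = 0 for every generalised eigenvector v of λ).

  λ = -4: largest Jordan block has size 2, contributing (x + 4)^2

So m_A(x) = (x + 4)^2 = x^2 + 8*x + 16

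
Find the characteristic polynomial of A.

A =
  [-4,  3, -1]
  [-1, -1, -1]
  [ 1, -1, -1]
x^3 + 6*x^2 + 12*x + 8

Expanding det(x·I − A) (e.g. by cofactor expansion or by noting that A is similar to its Jordan form J, which has the same characteristic polynomial as A) gives
  χ_A(x) = x^3 + 6*x^2 + 12*x + 8
which factors as (x + 2)^3. The eigenvalues (with algebraic multiplicities) are λ = -2 with multiplicity 3.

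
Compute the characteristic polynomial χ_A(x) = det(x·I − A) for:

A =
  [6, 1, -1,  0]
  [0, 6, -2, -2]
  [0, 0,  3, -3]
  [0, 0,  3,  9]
x^4 - 24*x^3 + 216*x^2 - 864*x + 1296

Expanding det(x·I − A) (e.g. by cofactor expansion or by noting that A is similar to its Jordan form J, which has the same characteristic polynomial as A) gives
  χ_A(x) = x^4 - 24*x^3 + 216*x^2 - 864*x + 1296
which factors as (x - 6)^4. The eigenvalues (with algebraic multiplicities) are λ = 6 with multiplicity 4.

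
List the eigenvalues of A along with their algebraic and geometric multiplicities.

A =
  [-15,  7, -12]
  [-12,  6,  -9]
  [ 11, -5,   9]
λ = 0: alg = 3, geom = 1

Step 1 — factor the characteristic polynomial to read off the algebraic multiplicities:
  χ_A(x) = x^3

Step 2 — compute geometric multiplicities via the rank-nullity identity g(λ) = n − rank(A − λI):
  rank(A − (0)·I) = 2, so dim ker(A − (0)·I) = n − 2 = 1

Summary:
  λ = 0: algebraic multiplicity = 3, geometric multiplicity = 1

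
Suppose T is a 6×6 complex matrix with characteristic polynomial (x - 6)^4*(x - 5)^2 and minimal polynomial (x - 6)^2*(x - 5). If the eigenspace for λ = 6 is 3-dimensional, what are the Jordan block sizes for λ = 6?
Block sizes for λ = 6: [2, 1, 1]

Step 1 — from the characteristic polynomial, algebraic multiplicity of λ = 6 is 4. From dim ker(T − (6)·I) = 3, there are exactly 3 Jordan blocks for λ = 6.
Step 2 — from the minimal polynomial, the factor (x − 6)^2 tells us the largest block for λ = 6 has size 2.
Step 3 — with total size 4, 3 blocks, and largest block 2, the block sizes (in nonincreasing order) are [2, 1, 1].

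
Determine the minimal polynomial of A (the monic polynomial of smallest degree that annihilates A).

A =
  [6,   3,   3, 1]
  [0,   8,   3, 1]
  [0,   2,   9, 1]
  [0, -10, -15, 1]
x^3 - 18*x^2 + 108*x - 216

The characteristic polynomial is χ_A(x) = (x - 6)^4, so the eigenvalues are known. The minimal polynomial is
  m_A(x) = Π_λ (x − λ)^{k_λ}
where k_λ is the size of the *largest* Jordan block for λ (equivalently, the smallest k with (A − λI)^k v = 0 for every generalised eigenvector v of λ).

  λ = 6: largest Jordan block has size 3, contributing (x − 6)^3

So m_A(x) = (x - 6)^3 = x^3 - 18*x^2 + 108*x - 216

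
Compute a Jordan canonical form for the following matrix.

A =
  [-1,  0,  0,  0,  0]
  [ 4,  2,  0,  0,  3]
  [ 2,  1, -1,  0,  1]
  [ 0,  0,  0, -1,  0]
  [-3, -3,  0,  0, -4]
J_3(-1) ⊕ J_1(-1) ⊕ J_1(-1)

The characteristic polynomial is
  det(x·I − A) = x^5 + 5*x^4 + 10*x^3 + 10*x^2 + 5*x + 1 = (x + 1)^5

Eigenvalues and multiplicities (the geometric multiplicity of λ is n − rank(A − λI), which equals the number of Jordan blocks for λ):
  λ = -1: algebraic multiplicity = 5, geometric multiplicity = 3

Determining the block sizes for each eigenvalue:
  λ = -1: with am = 5 and gm = 3, the partition is not yet determined (e.g. several partitions of 5 into 3 parts exist). Let N = A − (-1)·I. Computing rank(N^1) = 2, rank(N^2) = 1, rank(N^3) = 0; the number of blocks of size ≥ j is rank(N^{j−1}) − rank(N^j), giving [3, 1, 1]. So we have 1 block(s) of size 3, 2 block(s) of size 1 → block sizes [3, 1, 1]

Assembling the blocks gives a Jordan form
J =
  [-1,  1,  0,  0,  0]
  [ 0, -1,  1,  0,  0]
  [ 0,  0, -1,  0,  0]
  [ 0,  0,  0, -1,  0]
  [ 0,  0,  0,  0, -1]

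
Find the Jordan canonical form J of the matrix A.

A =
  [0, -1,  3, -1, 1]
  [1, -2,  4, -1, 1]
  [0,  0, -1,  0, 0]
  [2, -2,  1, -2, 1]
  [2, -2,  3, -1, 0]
J_3(-1) ⊕ J_2(-1)

The characteristic polynomial is
  det(x·I − A) = x^5 + 5*x^4 + 10*x^3 + 10*x^2 + 5*x + 1 = (x + 1)^5

Eigenvalues and multiplicities (the geometric multiplicity of λ is n − rank(A − λI), which equals the number of Jordan blocks for λ):
  λ = -1: algebraic multiplicity = 5, geometric multiplicity = 2

Determining the block sizes for each eigenvalue:
  λ = -1: with am = 5 and gm = 2, the partition is not yet determined (e.g. several partitions of 5 into 2 parts exist). Let N = A − (-1)·I. Computing rank(N^1) = 3, rank(N^2) = 1, rank(N^3) = 0; the number of blocks of size ≥ j is rank(N^{j−1}) − rank(N^j), giving [2, 2, 1]. So we have 1 block(s) of size 3, 1 block(s) of size 2 → block sizes [3, 2]

Assembling the blocks gives a Jordan form
J =
  [-1,  1,  0,  0,  0]
  [ 0, -1,  1,  0,  0]
  [ 0,  0, -1,  0,  0]
  [ 0,  0,  0, -1,  1]
  [ 0,  0,  0,  0, -1]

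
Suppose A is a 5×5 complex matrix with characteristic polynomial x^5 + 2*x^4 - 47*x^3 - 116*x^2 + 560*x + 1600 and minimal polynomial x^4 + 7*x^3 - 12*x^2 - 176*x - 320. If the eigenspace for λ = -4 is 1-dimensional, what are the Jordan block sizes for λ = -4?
Block sizes for λ = -4: [3]

Step 1 — from the characteristic polynomial, algebraic multiplicity of λ = -4 is 3. From dim ker(A − (-4)·I) = 1, there are exactly 1 Jordan blocks for λ = -4.
Step 2 — from the minimal polynomial, the factor (x + 4)^3 tells us the largest block for λ = -4 has size 3.
Step 3 — with total size 3, 1 blocks, and largest block 3, the block sizes (in nonincreasing order) are [3].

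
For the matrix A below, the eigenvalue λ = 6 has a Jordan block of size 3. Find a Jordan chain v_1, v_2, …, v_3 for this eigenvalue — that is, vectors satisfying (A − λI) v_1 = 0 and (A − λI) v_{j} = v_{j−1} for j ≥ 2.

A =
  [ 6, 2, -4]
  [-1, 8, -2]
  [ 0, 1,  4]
A Jordan chain for λ = 6 of length 3:
v_1 = (-2, -2, -1)ᵀ
v_2 = (0, -1, 0)ᵀ
v_3 = (1, 0, 0)ᵀ

Let N = A − (6)·I. We want v_3 with N^3 v_3 = 0 but N^2 v_3 ≠ 0; then v_{j-1} := N · v_j for j = 3, …, 2.

Pick v_3 = (1, 0, 0)ᵀ.
Then v_2 = N · v_3 = (0, -1, 0)ᵀ.
Then v_1 = N · v_2 = (-2, -2, -1)ᵀ.

Sanity check: (A − (6)·I) v_1 = (0, 0, 0)ᵀ = 0. ✓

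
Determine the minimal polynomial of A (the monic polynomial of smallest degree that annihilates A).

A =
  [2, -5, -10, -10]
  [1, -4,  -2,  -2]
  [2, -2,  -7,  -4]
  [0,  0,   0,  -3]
x^2 + 6*x + 9

The characteristic polynomial is χ_A(x) = (x + 3)^4, so the eigenvalues are known. The minimal polynomial is
  m_A(x) = Π_λ (x − λ)^{k_λ}
where k_λ is the size of the *largest* Jordan block for λ (equivalently, the smallest k with (A − λI)^k v = 0 for every generalised eigenvector v of λ).

  λ = -3: largest Jordan block has size 2, contributing (x + 3)^2

So m_A(x) = (x + 3)^2 = x^2 + 6*x + 9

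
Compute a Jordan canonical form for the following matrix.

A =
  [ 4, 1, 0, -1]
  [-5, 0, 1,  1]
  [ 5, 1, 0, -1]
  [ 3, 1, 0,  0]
J_3(1) ⊕ J_1(1)

The characteristic polynomial is
  det(x·I − A) = x^4 - 4*x^3 + 6*x^2 - 4*x + 1 = (x - 1)^4

Eigenvalues and multiplicities (the geometric multiplicity of λ is n − rank(A − λI), which equals the number of Jordan blocks for λ):
  λ = 1: algebraic multiplicity = 4, geometric multiplicity = 2

Determining the block sizes for each eigenvalue:
  λ = 1: with am = 4 and gm = 2, the partition is not yet determined (e.g. several partitions of 4 into 2 parts exist). Let N = A − (1)·I. Computing rank(N^1) = 2, rank(N^2) = 1, rank(N^3) = 0; the number of blocks of size ≥ j is rank(N^{j−1}) − rank(N^j), giving [2, 1, 1]. So we have 1 block(s) of size 3, 1 block(s) of size 1 → block sizes [3, 1]

Assembling the blocks gives a Jordan form
J =
  [1, 1, 0, 0]
  [0, 1, 1, 0]
  [0, 0, 1, 0]
  [0, 0, 0, 1]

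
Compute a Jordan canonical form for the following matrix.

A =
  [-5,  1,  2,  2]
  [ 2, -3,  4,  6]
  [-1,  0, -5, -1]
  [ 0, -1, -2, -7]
J_2(-5) ⊕ J_2(-5)

The characteristic polynomial is
  det(x·I − A) = x^4 + 20*x^3 + 150*x^2 + 500*x + 625 = (x + 5)^4

Eigenvalues and multiplicities (the geometric multiplicity of λ is n − rank(A − λI), which equals the number of Jordan blocks for λ):
  λ = -5: algebraic multiplicity = 4, geometric multiplicity = 2

Determining the block sizes for each eigenvalue:
  λ = -5: with am = 4 and gm = 2, the partition is not yet determined (e.g. several partitions of 4 into 2 parts exist). Let N = A − (-5)·I. Computing rank(N^1) = 2, rank(N^2) = 0; the number of blocks of size ≥ j is rank(N^{j−1}) − rank(N^j), giving [2, 2]. So we have 2 block(s) of size 2 → block sizes [2, 2]

Assembling the blocks gives a Jordan form
J =
  [-5,  1,  0,  0]
  [ 0, -5,  0,  0]
  [ 0,  0, -5,  1]
  [ 0,  0,  0, -5]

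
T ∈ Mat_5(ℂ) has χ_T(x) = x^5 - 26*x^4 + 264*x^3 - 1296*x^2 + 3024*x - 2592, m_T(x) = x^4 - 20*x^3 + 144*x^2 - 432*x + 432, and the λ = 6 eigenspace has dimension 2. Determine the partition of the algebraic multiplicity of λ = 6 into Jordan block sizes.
Block sizes for λ = 6: [3, 1]

Step 1 — from the characteristic polynomial, algebraic multiplicity of λ = 6 is 4. From dim ker(T − (6)·I) = 2, there are exactly 2 Jordan blocks for λ = 6.
Step 2 — from the minimal polynomial, the factor (x − 6)^3 tells us the largest block for λ = 6 has size 3.
Step 3 — with total size 4, 2 blocks, and largest block 3, the block sizes (in nonincreasing order) are [3, 1].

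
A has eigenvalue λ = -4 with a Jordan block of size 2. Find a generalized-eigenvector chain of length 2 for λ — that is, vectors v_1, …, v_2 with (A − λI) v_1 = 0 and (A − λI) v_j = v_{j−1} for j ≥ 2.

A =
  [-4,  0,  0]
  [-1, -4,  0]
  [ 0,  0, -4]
A Jordan chain for λ = -4 of length 2:
v_1 = (0, -1, 0)ᵀ
v_2 = (1, 0, 0)ᵀ

Let N = A − (-4)·I. We want v_2 with N^2 v_2 = 0 but N^1 v_2 ≠ 0; then v_{j-1} := N · v_j for j = 2, …, 2.

Pick v_2 = (1, 0, 0)ᵀ.
Then v_1 = N · v_2 = (0, -1, 0)ᵀ.

Sanity check: (A − (-4)·I) v_1 = (0, 0, 0)ᵀ = 0. ✓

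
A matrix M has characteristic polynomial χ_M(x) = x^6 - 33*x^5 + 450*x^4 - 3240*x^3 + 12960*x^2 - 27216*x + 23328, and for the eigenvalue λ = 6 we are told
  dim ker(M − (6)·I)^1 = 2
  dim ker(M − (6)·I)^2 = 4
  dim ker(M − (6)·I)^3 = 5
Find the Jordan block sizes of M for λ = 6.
Block sizes for λ = 6: [3, 2]

From the dimensions of kernels of powers, the number of Jordan blocks of size at least j is d_j − d_{j−1} where d_j = dim ker(N^j) (with d_0 = 0). Computing the differences gives [2, 2, 1].
The number of blocks of size exactly k is (#blocks of size ≥ k) − (#blocks of size ≥ k + 1), so the partition is: 1 block(s) of size 2, 1 block(s) of size 3.
In nonincreasing order the block sizes are [3, 2].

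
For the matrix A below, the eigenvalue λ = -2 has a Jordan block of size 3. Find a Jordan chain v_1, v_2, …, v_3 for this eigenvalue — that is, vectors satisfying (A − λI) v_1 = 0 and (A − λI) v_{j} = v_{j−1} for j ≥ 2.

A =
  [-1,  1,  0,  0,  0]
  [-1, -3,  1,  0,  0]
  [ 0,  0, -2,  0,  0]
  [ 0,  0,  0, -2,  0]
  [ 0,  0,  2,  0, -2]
A Jordan chain for λ = -2 of length 3:
v_1 = (1, -1, 0, 0, 0)ᵀ
v_2 = (0, 1, 0, 0, 2)ᵀ
v_3 = (0, 0, 1, 0, 0)ᵀ

Let N = A − (-2)·I. We want v_3 with N^3 v_3 = 0 but N^2 v_3 ≠ 0; then v_{j-1} := N · v_j for j = 3, …, 2.

Pick v_3 = (0, 0, 1, 0, 0)ᵀ.
Then v_2 = N · v_3 = (0, 1, 0, 0, 2)ᵀ.
Then v_1 = N · v_2 = (1, -1, 0, 0, 0)ᵀ.

Sanity check: (A − (-2)·I) v_1 = (0, 0, 0, 0, 0)ᵀ = 0. ✓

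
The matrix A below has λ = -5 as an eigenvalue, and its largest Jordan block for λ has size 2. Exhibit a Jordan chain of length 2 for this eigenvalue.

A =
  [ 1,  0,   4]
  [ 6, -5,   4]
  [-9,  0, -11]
A Jordan chain for λ = -5 of length 2:
v_1 = (6, 6, -9)ᵀ
v_2 = (1, 0, 0)ᵀ

Let N = A − (-5)·I. We want v_2 with N^2 v_2 = 0 but N^1 v_2 ≠ 0; then v_{j-1} := N · v_j for j = 2, …, 2.

Pick v_2 = (1, 0, 0)ᵀ.
Then v_1 = N · v_2 = (6, 6, -9)ᵀ.

Sanity check: (A − (-5)·I) v_1 = (0, 0, 0)ᵀ = 0. ✓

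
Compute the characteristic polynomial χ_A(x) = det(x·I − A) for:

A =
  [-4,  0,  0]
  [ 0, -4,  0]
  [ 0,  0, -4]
x^3 + 12*x^2 + 48*x + 64

Expanding det(x·I − A) (e.g. by cofactor expansion or by noting that A is similar to its Jordan form J, which has the same characteristic polynomial as A) gives
  χ_A(x) = x^3 + 12*x^2 + 48*x + 64
which factors as (x + 4)^3. The eigenvalues (with algebraic multiplicities) are λ = -4 with multiplicity 3.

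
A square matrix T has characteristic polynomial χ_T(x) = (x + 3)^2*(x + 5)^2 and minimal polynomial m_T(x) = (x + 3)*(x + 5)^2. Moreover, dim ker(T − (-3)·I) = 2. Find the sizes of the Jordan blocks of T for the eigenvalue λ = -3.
Block sizes for λ = -3: [1, 1]

Step 1 — from the characteristic polynomial, algebraic multiplicity of λ = -3 is 2. From dim ker(T − (-3)·I) = 2, there are exactly 2 Jordan blocks for λ = -3.
Step 2 — from the minimal polynomial, the factor (x + 3) tells us the largest block for λ = -3 has size 1.
Step 3 — with total size 2, 2 blocks, and largest block 1, the block sizes (in nonincreasing order) are [1, 1].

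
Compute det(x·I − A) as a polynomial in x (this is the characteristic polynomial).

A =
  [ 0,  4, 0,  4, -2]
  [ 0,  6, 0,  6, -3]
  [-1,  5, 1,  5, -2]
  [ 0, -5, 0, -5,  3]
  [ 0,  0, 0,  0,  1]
x^5 - 3*x^4 + 3*x^3 - x^2

Expanding det(x·I − A) (e.g. by cofactor expansion or by noting that A is similar to its Jordan form J, which has the same characteristic polynomial as A) gives
  χ_A(x) = x^5 - 3*x^4 + 3*x^3 - x^2
which factors as x^2*(x - 1)^3. The eigenvalues (with algebraic multiplicities) are λ = 0 with multiplicity 2, λ = 1 with multiplicity 3.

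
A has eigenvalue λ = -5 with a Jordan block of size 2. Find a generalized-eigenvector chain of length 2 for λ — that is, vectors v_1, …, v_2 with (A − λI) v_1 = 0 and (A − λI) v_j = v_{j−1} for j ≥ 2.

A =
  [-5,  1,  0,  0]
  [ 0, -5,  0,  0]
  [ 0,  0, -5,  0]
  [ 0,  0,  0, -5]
A Jordan chain for λ = -5 of length 2:
v_1 = (1, 0, 0, 0)ᵀ
v_2 = (0, 1, 0, 0)ᵀ

Let N = A − (-5)·I. We want v_2 with N^2 v_2 = 0 but N^1 v_2 ≠ 0; then v_{j-1} := N · v_j for j = 2, …, 2.

Pick v_2 = (0, 1, 0, 0)ᵀ.
Then v_1 = N · v_2 = (1, 0, 0, 0)ᵀ.

Sanity check: (A − (-5)·I) v_1 = (0, 0, 0, 0)ᵀ = 0. ✓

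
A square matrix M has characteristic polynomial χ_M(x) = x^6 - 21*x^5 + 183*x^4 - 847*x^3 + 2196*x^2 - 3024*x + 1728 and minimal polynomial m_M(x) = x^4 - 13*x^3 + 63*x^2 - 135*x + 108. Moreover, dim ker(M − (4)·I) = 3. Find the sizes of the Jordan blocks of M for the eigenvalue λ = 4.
Block sizes for λ = 4: [1, 1, 1]

Step 1 — from the characteristic polynomial, algebraic multiplicity of λ = 4 is 3. From dim ker(M − (4)·I) = 3, there are exactly 3 Jordan blocks for λ = 4.
Step 2 — from the minimal polynomial, the factor (x − 4) tells us the largest block for λ = 4 has size 1.
Step 3 — with total size 3, 3 blocks, and largest block 1, the block sizes (in nonincreasing order) are [1, 1, 1].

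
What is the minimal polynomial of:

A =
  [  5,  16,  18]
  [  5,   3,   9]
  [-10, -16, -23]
x^2 + 10*x + 25

The characteristic polynomial is χ_A(x) = (x + 5)^3, so the eigenvalues are known. The minimal polynomial is
  m_A(x) = Π_λ (x − λ)^{k_λ}
where k_λ is the size of the *largest* Jordan block for λ (equivalently, the smallest k with (A − λI)^k v = 0 for every generalised eigenvector v of λ).

  λ = -5: largest Jordan block has size 2, contributing (x + 5)^2

So m_A(x) = (x + 5)^2 = x^2 + 10*x + 25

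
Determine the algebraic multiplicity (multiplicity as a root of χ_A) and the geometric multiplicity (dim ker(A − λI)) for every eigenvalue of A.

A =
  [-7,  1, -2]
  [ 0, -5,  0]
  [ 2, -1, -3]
λ = -5: alg = 3, geom = 2

Step 1 — factor the characteristic polynomial to read off the algebraic multiplicities:
  χ_A(x) = (x + 5)^3

Step 2 — compute geometric multiplicities via the rank-nullity identity g(λ) = n − rank(A − λI):
  rank(A − (-5)·I) = 1, so dim ker(A − (-5)·I) = n − 1 = 2

Summary:
  λ = -5: algebraic multiplicity = 3, geometric multiplicity = 2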